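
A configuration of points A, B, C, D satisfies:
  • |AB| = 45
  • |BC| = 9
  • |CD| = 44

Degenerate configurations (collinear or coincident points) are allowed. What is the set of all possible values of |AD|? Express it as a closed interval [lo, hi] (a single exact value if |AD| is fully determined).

|AD| ∈ [0, 98]  (≈ [0.0000, 98.0000])

|AB| ∈ {45}
|BC| ∈ {9}
|CD| ∈ {44}
|AC| ∈ [36, 54]
|BD| ∈ [35, 53]
|AD| ∈ [0, 98]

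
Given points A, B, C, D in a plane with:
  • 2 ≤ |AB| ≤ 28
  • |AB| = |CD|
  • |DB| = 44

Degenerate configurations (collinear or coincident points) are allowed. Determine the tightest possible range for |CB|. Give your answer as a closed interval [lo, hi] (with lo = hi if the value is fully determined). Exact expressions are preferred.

|CB| ∈ [16, 72]  (≈ [16.0000, 72.0000])

|AB| ∈ [2, 28]
|BD| ∈ {44}
|CD| ∈ [2, 28]
|AD| ∈ [16, 72]
|BC| ∈ [16, 72]
|AC| ∈ [0, 100]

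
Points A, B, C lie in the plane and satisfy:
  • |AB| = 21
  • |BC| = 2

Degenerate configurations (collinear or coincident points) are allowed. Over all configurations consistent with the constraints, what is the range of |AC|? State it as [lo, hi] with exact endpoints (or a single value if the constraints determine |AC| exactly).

|AC| ∈ [19, 23]  (≈ [19.0000, 23.0000])

|AB| ∈ {21}
|BC| ∈ {2}
|AC| ∈ [19, 23]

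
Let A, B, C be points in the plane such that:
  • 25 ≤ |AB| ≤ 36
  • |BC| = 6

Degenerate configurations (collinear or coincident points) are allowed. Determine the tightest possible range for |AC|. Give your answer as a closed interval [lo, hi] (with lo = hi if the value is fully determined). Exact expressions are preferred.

|AB| ∈ [25, 36]
|BC| ∈ {6}
|AC| ∈ [19, 42]

|AC| ∈ [19, 42]  (≈ [19.0000, 42.0000])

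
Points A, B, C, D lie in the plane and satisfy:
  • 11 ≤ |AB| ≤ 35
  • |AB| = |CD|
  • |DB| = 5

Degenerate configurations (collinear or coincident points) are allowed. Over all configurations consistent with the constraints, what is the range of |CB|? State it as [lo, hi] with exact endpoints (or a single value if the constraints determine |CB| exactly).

|CB| ∈ [6, 40]  (≈ [6.0000, 40.0000])

|AB| ∈ [11, 35]
|BD| ∈ {5}
|CD| ∈ [11, 35]
|AD| ∈ [6, 40]
|BC| ∈ [6, 40]
|AC| ∈ [0, 75]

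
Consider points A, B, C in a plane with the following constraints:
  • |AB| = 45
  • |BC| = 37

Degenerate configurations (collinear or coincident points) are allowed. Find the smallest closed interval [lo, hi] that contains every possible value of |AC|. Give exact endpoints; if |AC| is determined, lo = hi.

|AC| ∈ [8, 82]  (≈ [8.0000, 82.0000])

|AB| ∈ {45}
|BC| ∈ {37}
|AC| ∈ [8, 82]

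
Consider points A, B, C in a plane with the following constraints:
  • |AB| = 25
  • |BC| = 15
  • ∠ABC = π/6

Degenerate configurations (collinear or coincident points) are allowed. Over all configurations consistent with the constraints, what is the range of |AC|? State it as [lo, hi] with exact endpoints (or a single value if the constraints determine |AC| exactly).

|AC| = 5·√(34 - 15·√(3))  (≈ 14.1591)

|AB| ∈ {25}
|BC| ∈ {15}
|AC| ∈ {5·√(34 - 15·√(3))}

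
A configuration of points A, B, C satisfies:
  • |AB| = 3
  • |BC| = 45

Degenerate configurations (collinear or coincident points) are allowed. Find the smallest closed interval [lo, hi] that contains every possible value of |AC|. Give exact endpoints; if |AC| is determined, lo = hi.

|AB| ∈ {3}
|BC| ∈ {45}
|AC| ∈ [42, 48]

|AC| ∈ [42, 48]  (≈ [42.0000, 48.0000])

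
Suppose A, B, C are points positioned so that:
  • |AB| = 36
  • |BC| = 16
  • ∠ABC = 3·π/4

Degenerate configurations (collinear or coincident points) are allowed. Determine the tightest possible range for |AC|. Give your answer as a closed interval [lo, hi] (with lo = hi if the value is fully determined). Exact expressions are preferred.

|AB| ∈ {36}
|BC| ∈ {16}
|AC| ∈ {4·√(36·√(2) + 97)}

|AC| = 4·√(36·√(2) + 97)  (≈ 48.6476)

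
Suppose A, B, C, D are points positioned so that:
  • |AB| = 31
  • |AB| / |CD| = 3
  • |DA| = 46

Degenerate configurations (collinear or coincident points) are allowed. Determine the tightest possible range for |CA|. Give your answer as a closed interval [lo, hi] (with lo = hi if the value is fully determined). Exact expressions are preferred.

|AB| ∈ {31}
|AD| ∈ {46}
|CD| ∈ {31/3}
|BD| ∈ [15, 77]
|AC| ∈ [107/3, 169/3]
|BC| ∈ [14/3, 262/3]

|CA| ∈ [107/3, 169/3]  (≈ [35.6667, 56.3333])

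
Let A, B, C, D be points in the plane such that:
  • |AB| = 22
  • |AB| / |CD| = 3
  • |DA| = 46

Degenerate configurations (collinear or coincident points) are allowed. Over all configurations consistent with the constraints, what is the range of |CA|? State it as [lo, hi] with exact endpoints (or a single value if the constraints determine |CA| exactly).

|CA| ∈ [116/3, 160/3]  (≈ [38.6667, 53.3333])

|AB| ∈ {22}
|AD| ∈ {46}
|CD| ∈ {22/3}
|BD| ∈ [24, 68]
|AC| ∈ [116/3, 160/3]
|BC| ∈ [50/3, 226/3]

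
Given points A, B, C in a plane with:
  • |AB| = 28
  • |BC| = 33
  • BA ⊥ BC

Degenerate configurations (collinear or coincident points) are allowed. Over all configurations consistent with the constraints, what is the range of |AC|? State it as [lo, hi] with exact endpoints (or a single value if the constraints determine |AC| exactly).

|AC| = √(1873)  (≈ 43.2782)

|AB| ∈ {28}
|BC| ∈ {33}
|AC| ∈ {√(1873)}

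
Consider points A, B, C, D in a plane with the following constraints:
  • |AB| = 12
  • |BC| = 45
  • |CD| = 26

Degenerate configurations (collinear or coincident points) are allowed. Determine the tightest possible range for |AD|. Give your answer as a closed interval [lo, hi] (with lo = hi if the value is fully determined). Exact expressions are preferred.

|AB| ∈ {12}
|BC| ∈ {45}
|CD| ∈ {26}
|AC| ∈ [33, 57]
|BD| ∈ [19, 71]
|AD| ∈ [7, 83]

|AD| ∈ [7, 83]  (≈ [7.0000, 83.0000])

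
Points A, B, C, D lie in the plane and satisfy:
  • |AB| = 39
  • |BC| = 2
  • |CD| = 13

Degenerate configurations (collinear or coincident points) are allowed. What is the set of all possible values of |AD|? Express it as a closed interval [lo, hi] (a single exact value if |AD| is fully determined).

|AD| ∈ [24, 54]  (≈ [24.0000, 54.0000])

|AB| ∈ {39}
|BC| ∈ {2}
|CD| ∈ {13}
|AC| ∈ [37, 41]
|BD| ∈ [11, 15]
|AD| ∈ [24, 54]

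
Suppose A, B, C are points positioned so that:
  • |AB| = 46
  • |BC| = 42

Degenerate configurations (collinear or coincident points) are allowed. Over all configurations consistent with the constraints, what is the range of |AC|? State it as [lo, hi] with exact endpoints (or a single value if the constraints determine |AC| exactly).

|AC| ∈ [4, 88]  (≈ [4.0000, 88.0000])

|AB| ∈ {46}
|BC| ∈ {42}
|AC| ∈ [4, 88]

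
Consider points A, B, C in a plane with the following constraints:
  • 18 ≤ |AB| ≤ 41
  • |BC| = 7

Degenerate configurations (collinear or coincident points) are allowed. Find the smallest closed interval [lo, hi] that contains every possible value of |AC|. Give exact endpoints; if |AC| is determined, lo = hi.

|AC| ∈ [11, 48]  (≈ [11.0000, 48.0000])

|AB| ∈ [18, 41]
|BC| ∈ {7}
|AC| ∈ [11, 48]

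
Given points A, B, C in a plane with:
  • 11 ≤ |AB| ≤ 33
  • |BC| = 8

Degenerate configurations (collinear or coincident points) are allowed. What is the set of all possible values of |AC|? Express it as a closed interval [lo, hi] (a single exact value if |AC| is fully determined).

|AB| ∈ [11, 33]
|BC| ∈ {8}
|AC| ∈ [3, 41]

|AC| ∈ [3, 41]  (≈ [3.0000, 41.0000])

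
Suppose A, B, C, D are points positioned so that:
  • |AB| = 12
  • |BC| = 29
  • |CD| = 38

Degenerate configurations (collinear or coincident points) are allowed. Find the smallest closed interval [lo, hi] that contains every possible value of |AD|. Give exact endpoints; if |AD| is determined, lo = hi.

|AB| ∈ {12}
|BC| ∈ {29}
|CD| ∈ {38}
|AC| ∈ [17, 41]
|BD| ∈ [9, 67]
|AD| ∈ [0, 79]

|AD| ∈ [0, 79]  (≈ [0.0000, 79.0000])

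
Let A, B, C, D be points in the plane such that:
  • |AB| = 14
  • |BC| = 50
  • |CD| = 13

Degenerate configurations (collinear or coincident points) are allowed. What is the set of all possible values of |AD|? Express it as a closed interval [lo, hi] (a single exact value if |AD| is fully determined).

|AD| ∈ [23, 77]  (≈ [23.0000, 77.0000])

|AB| ∈ {14}
|BC| ∈ {50}
|CD| ∈ {13}
|AC| ∈ [36, 64]
|BD| ∈ [37, 63]
|AD| ∈ [23, 77]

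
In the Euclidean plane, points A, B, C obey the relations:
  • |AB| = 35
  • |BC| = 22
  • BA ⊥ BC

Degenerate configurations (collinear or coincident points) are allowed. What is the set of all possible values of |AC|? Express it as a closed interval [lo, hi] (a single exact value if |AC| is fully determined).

|AB| ∈ {35}
|BC| ∈ {22}
|AC| ∈ {√(1709)}

|AC| = √(1709)  (≈ 41.3401)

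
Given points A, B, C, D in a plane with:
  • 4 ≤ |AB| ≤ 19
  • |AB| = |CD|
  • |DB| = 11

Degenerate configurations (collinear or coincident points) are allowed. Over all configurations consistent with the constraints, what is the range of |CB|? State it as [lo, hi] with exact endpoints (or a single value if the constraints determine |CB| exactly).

|CB| ∈ [0, 30]  (≈ [0.0000, 30.0000])

|AB| ∈ [4, 19]
|BD| ∈ {11}
|CD| ∈ [4, 19]
|AD| ∈ [0, 30]
|BC| ∈ [0, 30]
|AC| ∈ [0, 49]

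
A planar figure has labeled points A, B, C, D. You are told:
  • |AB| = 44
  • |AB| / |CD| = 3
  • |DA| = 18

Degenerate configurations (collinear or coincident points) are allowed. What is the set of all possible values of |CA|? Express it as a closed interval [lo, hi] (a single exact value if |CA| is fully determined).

|CA| ∈ [10/3, 98/3]  (≈ [3.3333, 32.6667])

|AB| ∈ {44}
|AD| ∈ {18}
|CD| ∈ {44/3}
|BD| ∈ [26, 62]
|AC| ∈ [10/3, 98/3]
|BC| ∈ [34/3, 230/3]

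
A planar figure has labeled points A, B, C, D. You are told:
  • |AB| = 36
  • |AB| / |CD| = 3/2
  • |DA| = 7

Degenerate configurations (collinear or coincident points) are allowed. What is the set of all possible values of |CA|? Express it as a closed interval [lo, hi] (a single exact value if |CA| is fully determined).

|CA| ∈ [17, 31]  (≈ [17.0000, 31.0000])

|AB| ∈ {36}
|AD| ∈ {7}
|CD| ∈ {24}
|BD| ∈ [29, 43]
|AC| ∈ [17, 31]
|BC| ∈ [5, 67]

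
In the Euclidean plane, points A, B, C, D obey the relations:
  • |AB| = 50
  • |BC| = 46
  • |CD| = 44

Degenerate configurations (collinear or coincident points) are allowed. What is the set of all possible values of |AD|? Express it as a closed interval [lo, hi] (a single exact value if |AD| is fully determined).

|AB| ∈ {50}
|BC| ∈ {46}
|CD| ∈ {44}
|AC| ∈ [4, 96]
|BD| ∈ [2, 90]
|AD| ∈ [0, 140]

|AD| ∈ [0, 140]  (≈ [0.0000, 140.0000])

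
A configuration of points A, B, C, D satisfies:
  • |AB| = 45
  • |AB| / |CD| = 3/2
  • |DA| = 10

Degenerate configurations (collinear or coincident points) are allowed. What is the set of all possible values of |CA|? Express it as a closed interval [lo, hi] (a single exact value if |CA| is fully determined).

|AB| ∈ {45}
|AD| ∈ {10}
|CD| ∈ {30}
|BD| ∈ [35, 55]
|AC| ∈ [20, 40]
|BC| ∈ [5, 85]

|CA| ∈ [20, 40]  (≈ [20.0000, 40.0000])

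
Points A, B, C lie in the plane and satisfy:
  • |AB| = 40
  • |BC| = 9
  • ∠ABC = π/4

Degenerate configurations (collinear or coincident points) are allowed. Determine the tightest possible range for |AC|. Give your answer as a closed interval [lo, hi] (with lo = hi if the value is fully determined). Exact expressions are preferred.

|AC| = √(1681 - 360·√(2))  (≈ 34.2328)

|AB| ∈ {40}
|BC| ∈ {9}
|AC| ∈ {√(1681 - 360·√(2))}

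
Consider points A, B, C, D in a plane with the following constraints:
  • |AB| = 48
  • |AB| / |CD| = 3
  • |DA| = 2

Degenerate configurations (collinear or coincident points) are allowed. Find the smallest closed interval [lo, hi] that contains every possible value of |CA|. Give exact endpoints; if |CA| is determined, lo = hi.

|AB| ∈ {48}
|AD| ∈ {2}
|CD| ∈ {16}
|BD| ∈ [46, 50]
|AC| ∈ [14, 18]
|BC| ∈ [30, 66]

|CA| ∈ [14, 18]  (≈ [14.0000, 18.0000])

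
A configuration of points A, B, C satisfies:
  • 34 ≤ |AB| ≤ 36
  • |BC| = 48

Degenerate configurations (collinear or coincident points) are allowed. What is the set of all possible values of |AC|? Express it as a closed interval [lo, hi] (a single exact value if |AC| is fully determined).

|AB| ∈ [34, 36]
|BC| ∈ {48}
|AC| ∈ [12, 84]

|AC| ∈ [12, 84]  (≈ [12.0000, 84.0000])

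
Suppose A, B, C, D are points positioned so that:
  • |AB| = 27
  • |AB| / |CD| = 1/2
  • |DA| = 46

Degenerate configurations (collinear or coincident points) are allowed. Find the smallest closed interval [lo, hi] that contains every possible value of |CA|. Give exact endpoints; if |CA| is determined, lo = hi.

|AB| ∈ {27}
|AD| ∈ {46}
|CD| ∈ {54}
|BD| ∈ [19, 73]
|AC| ∈ [8, 100]
|BC| ∈ [0, 127]

|CA| ∈ [8, 100]  (≈ [8.0000, 100.0000])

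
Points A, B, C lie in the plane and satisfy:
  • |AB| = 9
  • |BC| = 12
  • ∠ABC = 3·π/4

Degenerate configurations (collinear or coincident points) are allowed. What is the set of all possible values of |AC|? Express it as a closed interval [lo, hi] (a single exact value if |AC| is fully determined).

|AC| = 3·√(12·√(2) + 25)  (≈ 19.4354)

|AB| ∈ {9}
|BC| ∈ {12}
|AC| ∈ {3·√(12·√(2) + 25)}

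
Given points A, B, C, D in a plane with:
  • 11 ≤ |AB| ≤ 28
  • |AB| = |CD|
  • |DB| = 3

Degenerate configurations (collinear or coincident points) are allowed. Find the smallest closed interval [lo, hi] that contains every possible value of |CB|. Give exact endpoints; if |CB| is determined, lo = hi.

|AB| ∈ [11, 28]
|BD| ∈ {3}
|CD| ∈ [11, 28]
|AD| ∈ [8, 31]
|BC| ∈ [8, 31]
|AC| ∈ [0, 59]

|CB| ∈ [8, 31]  (≈ [8.0000, 31.0000])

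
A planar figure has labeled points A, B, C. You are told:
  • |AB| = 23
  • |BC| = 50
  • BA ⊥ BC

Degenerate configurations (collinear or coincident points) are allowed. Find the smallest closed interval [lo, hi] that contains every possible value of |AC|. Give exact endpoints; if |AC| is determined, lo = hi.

|AC| = √(3029)  (≈ 55.0364)

|AB| ∈ {23}
|BC| ∈ {50}
|AC| ∈ {√(3029)}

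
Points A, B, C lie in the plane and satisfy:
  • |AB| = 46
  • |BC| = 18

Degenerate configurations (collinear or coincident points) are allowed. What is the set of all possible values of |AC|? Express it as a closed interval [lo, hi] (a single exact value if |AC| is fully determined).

|AB| ∈ {46}
|BC| ∈ {18}
|AC| ∈ [28, 64]

|AC| ∈ [28, 64]  (≈ [28.0000, 64.0000])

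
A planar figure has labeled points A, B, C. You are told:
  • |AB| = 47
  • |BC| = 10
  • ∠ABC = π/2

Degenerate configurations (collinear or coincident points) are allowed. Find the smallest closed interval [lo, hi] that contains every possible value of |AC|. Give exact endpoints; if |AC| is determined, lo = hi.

|AC| = √(2309)  (≈ 48.0521)

|AB| ∈ {47}
|BC| ∈ {10}
|AC| ∈ {√(2309)}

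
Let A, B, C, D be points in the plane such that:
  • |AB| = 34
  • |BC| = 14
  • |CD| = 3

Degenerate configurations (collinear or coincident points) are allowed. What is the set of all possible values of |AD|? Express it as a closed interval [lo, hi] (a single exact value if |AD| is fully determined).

|AD| ∈ [17, 51]  (≈ [17.0000, 51.0000])

|AB| ∈ {34}
|BC| ∈ {14}
|CD| ∈ {3}
|AC| ∈ [20, 48]
|BD| ∈ [11, 17]
|AD| ∈ [17, 51]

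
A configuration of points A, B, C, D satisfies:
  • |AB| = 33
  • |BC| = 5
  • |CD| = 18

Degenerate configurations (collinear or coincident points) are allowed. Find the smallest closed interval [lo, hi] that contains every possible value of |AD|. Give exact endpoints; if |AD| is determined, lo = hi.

|AB| ∈ {33}
|BC| ∈ {5}
|CD| ∈ {18}
|AC| ∈ [28, 38]
|BD| ∈ [13, 23]
|AD| ∈ [10, 56]

|AD| ∈ [10, 56]  (≈ [10.0000, 56.0000])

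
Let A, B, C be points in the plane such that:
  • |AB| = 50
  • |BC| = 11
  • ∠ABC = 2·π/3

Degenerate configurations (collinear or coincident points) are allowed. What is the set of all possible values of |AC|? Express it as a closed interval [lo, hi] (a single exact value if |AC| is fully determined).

|AC| = √(3171)  (≈ 56.3116)

|AB| ∈ {50}
|BC| ∈ {11}
|AC| ∈ {√(3171)}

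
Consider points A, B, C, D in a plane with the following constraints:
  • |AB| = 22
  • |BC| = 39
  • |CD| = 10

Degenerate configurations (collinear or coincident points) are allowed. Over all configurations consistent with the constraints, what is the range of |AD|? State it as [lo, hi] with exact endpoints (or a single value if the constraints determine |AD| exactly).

|AB| ∈ {22}
|BC| ∈ {39}
|CD| ∈ {10}
|AC| ∈ [17, 61]
|BD| ∈ [29, 49]
|AD| ∈ [7, 71]

|AD| ∈ [7, 71]  (≈ [7.0000, 71.0000])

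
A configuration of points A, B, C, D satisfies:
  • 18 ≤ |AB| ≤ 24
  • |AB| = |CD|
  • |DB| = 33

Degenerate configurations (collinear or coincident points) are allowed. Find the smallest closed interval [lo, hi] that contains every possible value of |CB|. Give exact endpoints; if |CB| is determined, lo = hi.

|AB| ∈ [18, 24]
|BD| ∈ {33}
|CD| ∈ [18, 24]
|AD| ∈ [9, 57]
|BC| ∈ [9, 57]
|AC| ∈ [0, 81]

|CB| ∈ [9, 57]  (≈ [9.0000, 57.0000])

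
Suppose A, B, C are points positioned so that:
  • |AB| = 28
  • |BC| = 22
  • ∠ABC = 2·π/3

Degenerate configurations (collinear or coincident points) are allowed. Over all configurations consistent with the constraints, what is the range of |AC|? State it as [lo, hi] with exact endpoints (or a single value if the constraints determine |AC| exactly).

|AC| = 2·√(471)  (≈ 43.4051)

|AB| ∈ {28}
|BC| ∈ {22}
|AC| ∈ {2·√(471)}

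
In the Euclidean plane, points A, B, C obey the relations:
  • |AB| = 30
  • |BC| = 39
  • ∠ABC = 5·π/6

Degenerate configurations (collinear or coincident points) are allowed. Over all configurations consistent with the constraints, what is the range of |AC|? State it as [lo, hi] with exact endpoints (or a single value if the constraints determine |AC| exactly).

|AC| = 3·√(130·√(3) + 269)  (≈ 66.6896)

|AB| ∈ {30}
|BC| ∈ {39}
|AC| ∈ {3·√(130·√(3) + 269)}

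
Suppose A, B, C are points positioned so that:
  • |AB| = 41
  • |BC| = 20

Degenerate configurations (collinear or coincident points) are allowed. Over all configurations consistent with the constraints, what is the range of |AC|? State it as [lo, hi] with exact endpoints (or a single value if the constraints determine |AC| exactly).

|AC| ∈ [21, 61]  (≈ [21.0000, 61.0000])

|AB| ∈ {41}
|BC| ∈ {20}
|AC| ∈ [21, 61]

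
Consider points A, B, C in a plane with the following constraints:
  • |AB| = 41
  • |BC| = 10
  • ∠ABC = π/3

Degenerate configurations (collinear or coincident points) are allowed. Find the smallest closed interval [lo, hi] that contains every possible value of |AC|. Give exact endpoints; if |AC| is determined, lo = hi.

|AC| = √(1371)  (≈ 37.0270)

|AB| ∈ {41}
|BC| ∈ {10}
|AC| ∈ {√(1371)}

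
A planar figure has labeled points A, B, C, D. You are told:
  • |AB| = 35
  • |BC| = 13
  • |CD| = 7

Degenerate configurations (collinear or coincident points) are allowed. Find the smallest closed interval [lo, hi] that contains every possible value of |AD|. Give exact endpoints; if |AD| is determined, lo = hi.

|AD| ∈ [15, 55]  (≈ [15.0000, 55.0000])

|AB| ∈ {35}
|BC| ∈ {13}
|CD| ∈ {7}
|AC| ∈ [22, 48]
|BD| ∈ [6, 20]
|AD| ∈ [15, 55]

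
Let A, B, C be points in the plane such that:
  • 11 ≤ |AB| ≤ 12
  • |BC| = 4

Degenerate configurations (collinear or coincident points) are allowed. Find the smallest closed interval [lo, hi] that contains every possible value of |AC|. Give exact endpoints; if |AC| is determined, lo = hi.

|AC| ∈ [7, 16]  (≈ [7.0000, 16.0000])

|AB| ∈ [11, 12]
|BC| ∈ {4}
|AC| ∈ [7, 16]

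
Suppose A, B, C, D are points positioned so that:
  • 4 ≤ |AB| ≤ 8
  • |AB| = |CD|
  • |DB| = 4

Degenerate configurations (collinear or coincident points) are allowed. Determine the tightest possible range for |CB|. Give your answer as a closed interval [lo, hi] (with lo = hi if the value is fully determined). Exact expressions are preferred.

|CB| ∈ [0, 12]  (≈ [0.0000, 12.0000])

|AB| ∈ [4, 8]
|BD| ∈ {4}
|CD| ∈ [4, 8]
|AD| ∈ [0, 12]
|BC| ∈ [0, 12]
|AC| ∈ [0, 20]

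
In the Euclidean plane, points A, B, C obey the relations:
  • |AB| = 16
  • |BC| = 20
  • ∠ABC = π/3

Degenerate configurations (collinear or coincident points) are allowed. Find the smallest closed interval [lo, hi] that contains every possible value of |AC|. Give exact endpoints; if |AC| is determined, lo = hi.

|AC| = 4·√(21)  (≈ 18.3303)

|AB| ∈ {16}
|BC| ∈ {20}
|AC| ∈ {4·√(21)}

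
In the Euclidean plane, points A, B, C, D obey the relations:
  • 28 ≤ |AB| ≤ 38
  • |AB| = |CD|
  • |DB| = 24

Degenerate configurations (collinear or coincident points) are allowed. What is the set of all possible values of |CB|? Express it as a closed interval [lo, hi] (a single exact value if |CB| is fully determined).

|AB| ∈ [28, 38]
|BD| ∈ {24}
|CD| ∈ [28, 38]
|AD| ∈ [4, 62]
|BC| ∈ [4, 62]
|AC| ∈ [0, 100]

|CB| ∈ [4, 62]  (≈ [4.0000, 62.0000])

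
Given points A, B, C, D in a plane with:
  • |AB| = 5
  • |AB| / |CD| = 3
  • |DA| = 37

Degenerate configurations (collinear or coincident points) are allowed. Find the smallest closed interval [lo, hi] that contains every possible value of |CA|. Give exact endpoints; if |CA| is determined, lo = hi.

|AB| ∈ {5}
|AD| ∈ {37}
|CD| ∈ {5/3}
|BD| ∈ [32, 42]
|AC| ∈ [106/3, 116/3]
|BC| ∈ [91/3, 131/3]

|CA| ∈ [106/3, 116/3]  (≈ [35.3333, 38.6667])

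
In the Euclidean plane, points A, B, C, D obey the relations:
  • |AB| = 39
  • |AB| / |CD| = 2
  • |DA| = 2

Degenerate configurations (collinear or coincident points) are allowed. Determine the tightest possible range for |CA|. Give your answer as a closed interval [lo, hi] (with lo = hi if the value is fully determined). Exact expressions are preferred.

|CA| ∈ [35/2, 43/2]  (≈ [17.5000, 21.5000])

|AB| ∈ {39}
|AD| ∈ {2}
|CD| ∈ {39/2}
|BD| ∈ [37, 41]
|AC| ∈ [35/2, 43/2]
|BC| ∈ [35/2, 121/2]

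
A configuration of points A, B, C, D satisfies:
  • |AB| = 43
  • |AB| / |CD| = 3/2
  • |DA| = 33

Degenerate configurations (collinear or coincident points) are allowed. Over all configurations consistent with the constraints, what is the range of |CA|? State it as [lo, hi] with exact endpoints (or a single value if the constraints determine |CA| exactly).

|CA| ∈ [13/3, 185/3]  (≈ [4.3333, 61.6667])

|AB| ∈ {43}
|AD| ∈ {33}
|CD| ∈ {86/3}
|BD| ∈ [10, 76]
|AC| ∈ [13/3, 185/3]
|BC| ∈ [0, 314/3]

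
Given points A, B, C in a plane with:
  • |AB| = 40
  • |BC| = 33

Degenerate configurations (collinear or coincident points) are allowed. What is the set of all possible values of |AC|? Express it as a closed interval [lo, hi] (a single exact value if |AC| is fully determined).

|AB| ∈ {40}
|BC| ∈ {33}
|AC| ∈ [7, 73]

|AC| ∈ [7, 73]  (≈ [7.0000, 73.0000])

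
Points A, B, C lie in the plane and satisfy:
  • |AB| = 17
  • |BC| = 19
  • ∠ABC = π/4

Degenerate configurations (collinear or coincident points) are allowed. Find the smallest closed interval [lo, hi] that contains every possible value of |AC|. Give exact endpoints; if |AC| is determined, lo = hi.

|AB| ∈ {17}
|BC| ∈ {19}
|AC| ∈ {√(650 - 323·√(2))}

|AC| = √(650 - 323·√(2))  (≈ 13.9000)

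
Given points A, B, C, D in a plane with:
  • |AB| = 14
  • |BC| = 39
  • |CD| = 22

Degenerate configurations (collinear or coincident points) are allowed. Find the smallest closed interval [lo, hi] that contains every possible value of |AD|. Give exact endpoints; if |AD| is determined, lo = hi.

|AD| ∈ [3, 75]  (≈ [3.0000, 75.0000])

|AB| ∈ {14}
|BC| ∈ {39}
|CD| ∈ {22}
|AC| ∈ [25, 53]
|BD| ∈ [17, 61]
|AD| ∈ [3, 75]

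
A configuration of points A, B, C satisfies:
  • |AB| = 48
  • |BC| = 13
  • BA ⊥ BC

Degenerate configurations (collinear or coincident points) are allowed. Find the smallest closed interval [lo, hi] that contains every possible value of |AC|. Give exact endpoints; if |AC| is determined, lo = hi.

|AC| = √(2473)  (≈ 49.7293)

|AB| ∈ {48}
|BC| ∈ {13}
|AC| ∈ {√(2473)}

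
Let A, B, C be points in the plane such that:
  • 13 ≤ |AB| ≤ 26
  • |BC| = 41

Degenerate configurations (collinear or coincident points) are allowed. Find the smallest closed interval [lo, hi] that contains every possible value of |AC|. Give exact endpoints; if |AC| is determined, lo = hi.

|AC| ∈ [15, 67]  (≈ [15.0000, 67.0000])

|AB| ∈ [13, 26]
|BC| ∈ {41}
|AC| ∈ [15, 67]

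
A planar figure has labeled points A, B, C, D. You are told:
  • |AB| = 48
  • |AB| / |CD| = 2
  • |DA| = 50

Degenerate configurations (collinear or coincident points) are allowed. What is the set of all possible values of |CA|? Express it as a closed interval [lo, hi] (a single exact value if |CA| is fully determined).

|AB| ∈ {48}
|AD| ∈ {50}
|CD| ∈ {24}
|BD| ∈ [2, 98]
|AC| ∈ [26, 74]
|BC| ∈ [0, 122]

|CA| ∈ [26, 74]  (≈ [26.0000, 74.0000])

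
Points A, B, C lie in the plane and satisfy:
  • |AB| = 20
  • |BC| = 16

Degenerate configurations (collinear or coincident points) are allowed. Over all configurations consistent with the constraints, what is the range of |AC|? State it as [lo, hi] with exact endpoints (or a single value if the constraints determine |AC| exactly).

|AB| ∈ {20}
|BC| ∈ {16}
|AC| ∈ [4, 36]

|AC| ∈ [4, 36]  (≈ [4.0000, 36.0000])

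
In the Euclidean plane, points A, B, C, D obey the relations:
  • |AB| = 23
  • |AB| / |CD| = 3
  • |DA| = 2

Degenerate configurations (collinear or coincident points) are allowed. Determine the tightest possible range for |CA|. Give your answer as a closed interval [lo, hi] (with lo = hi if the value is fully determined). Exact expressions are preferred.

|AB| ∈ {23}
|AD| ∈ {2}
|CD| ∈ {23/3}
|BD| ∈ [21, 25]
|AC| ∈ [17/3, 29/3]
|BC| ∈ [40/3, 98/3]

|CA| ∈ [17/3, 29/3]  (≈ [5.6667, 9.6667])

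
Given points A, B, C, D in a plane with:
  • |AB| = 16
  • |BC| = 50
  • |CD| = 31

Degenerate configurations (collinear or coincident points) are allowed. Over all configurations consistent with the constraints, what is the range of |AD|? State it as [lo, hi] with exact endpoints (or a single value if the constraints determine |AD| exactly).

|AD| ∈ [3, 97]  (≈ [3.0000, 97.0000])

|AB| ∈ {16}
|BC| ∈ {50}
|CD| ∈ {31}
|AC| ∈ [34, 66]
|BD| ∈ [19, 81]
|AD| ∈ [3, 97]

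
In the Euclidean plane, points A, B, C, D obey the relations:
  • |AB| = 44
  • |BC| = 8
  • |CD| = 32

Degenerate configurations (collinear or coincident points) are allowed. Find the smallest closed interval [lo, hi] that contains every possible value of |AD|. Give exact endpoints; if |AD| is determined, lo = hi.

|AD| ∈ [4, 84]  (≈ [4.0000, 84.0000])

|AB| ∈ {44}
|BC| ∈ {8}
|CD| ∈ {32}
|AC| ∈ [36, 52]
|BD| ∈ [24, 40]
|AD| ∈ [4, 84]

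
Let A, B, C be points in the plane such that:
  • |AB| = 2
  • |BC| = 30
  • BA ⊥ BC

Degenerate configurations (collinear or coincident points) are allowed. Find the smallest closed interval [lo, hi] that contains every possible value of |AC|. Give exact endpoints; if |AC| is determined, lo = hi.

|AB| ∈ {2}
|BC| ∈ {30}
|AC| ∈ {2·√(226)}

|AC| = 2·√(226)  (≈ 30.0666)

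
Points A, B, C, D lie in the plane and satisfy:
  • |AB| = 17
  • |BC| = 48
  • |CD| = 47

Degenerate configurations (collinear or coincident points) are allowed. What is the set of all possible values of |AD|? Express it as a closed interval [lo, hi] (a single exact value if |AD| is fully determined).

|AB| ∈ {17}
|BC| ∈ {48}
|CD| ∈ {47}
|AC| ∈ [31, 65]
|BD| ∈ [1, 95]
|AD| ∈ [0, 112]

|AD| ∈ [0, 112]  (≈ [0.0000, 112.0000])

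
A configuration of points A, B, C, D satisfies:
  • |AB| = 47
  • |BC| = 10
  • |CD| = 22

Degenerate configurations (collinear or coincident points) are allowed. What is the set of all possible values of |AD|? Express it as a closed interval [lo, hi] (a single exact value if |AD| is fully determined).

|AB| ∈ {47}
|BC| ∈ {10}
|CD| ∈ {22}
|AC| ∈ [37, 57]
|BD| ∈ [12, 32]
|AD| ∈ [15, 79]

|AD| ∈ [15, 79]  (≈ [15.0000, 79.0000])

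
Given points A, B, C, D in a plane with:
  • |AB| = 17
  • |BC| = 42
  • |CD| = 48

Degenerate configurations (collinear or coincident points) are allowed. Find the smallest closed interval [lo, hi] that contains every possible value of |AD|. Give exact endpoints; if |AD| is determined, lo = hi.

|AB| ∈ {17}
|BC| ∈ {42}
|CD| ∈ {48}
|AC| ∈ [25, 59]
|BD| ∈ [6, 90]
|AD| ∈ [0, 107]

|AD| ∈ [0, 107]  (≈ [0.0000, 107.0000])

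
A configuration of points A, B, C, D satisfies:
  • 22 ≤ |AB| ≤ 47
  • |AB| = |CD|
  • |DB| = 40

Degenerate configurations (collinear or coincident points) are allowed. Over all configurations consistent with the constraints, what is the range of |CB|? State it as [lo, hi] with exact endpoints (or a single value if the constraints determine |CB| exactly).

|AB| ∈ [22, 47]
|BD| ∈ {40}
|CD| ∈ [22, 47]
|AD| ∈ [0, 87]
|BC| ∈ [0, 87]
|AC| ∈ [0, 134]

|CB| ∈ [0, 87]  (≈ [0.0000, 87.0000])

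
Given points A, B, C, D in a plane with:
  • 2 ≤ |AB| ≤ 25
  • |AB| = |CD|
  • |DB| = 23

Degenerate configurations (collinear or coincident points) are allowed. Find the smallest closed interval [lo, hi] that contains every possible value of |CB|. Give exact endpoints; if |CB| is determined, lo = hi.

|CB| ∈ [0, 48]  (≈ [0.0000, 48.0000])

|AB| ∈ [2, 25]
|BD| ∈ {23}
|CD| ∈ [2, 25]
|AD| ∈ [0, 48]
|BC| ∈ [0, 48]
|AC| ∈ [0, 73]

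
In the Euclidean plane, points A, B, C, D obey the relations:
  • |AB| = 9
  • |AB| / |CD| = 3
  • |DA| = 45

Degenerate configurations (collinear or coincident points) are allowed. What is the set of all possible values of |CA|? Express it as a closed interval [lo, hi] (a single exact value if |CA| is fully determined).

|CA| ∈ [42, 48]  (≈ [42.0000, 48.0000])

|AB| ∈ {9}
|AD| ∈ {45}
|CD| ∈ {3}
|BD| ∈ [36, 54]
|AC| ∈ [42, 48]
|BC| ∈ [33, 57]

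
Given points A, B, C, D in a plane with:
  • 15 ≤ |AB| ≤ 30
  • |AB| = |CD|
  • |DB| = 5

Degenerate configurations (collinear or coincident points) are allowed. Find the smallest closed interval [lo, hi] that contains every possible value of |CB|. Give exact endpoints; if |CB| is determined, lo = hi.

|AB| ∈ [15, 30]
|BD| ∈ {5}
|CD| ∈ [15, 30]
|AD| ∈ [10, 35]
|BC| ∈ [10, 35]
|AC| ∈ [0, 65]

|CB| ∈ [10, 35]  (≈ [10.0000, 35.0000])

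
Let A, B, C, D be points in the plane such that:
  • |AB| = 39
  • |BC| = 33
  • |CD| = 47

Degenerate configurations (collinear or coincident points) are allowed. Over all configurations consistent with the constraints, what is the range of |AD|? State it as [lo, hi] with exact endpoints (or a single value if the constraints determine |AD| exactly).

|AB| ∈ {39}
|BC| ∈ {33}
|CD| ∈ {47}
|AC| ∈ [6, 72]
|BD| ∈ [14, 80]
|AD| ∈ [0, 119]

|AD| ∈ [0, 119]  (≈ [0.0000, 119.0000])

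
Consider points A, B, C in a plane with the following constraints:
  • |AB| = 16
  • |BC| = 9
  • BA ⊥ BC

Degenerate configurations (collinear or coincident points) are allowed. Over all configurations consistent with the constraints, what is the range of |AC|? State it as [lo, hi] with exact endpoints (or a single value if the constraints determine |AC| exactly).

|AB| ∈ {16}
|BC| ∈ {9}
|AC| ∈ {√(337)}

|AC| = √(337)  (≈ 18.3576)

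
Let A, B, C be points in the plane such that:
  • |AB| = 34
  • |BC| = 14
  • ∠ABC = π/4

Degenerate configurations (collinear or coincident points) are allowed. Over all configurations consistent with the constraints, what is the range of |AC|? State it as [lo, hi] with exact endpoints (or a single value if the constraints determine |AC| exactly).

|AC| = 2·√(338 - 119·√(2))  (≈ 26.0544)

|AB| ∈ {34}
|BC| ∈ {14}
|AC| ∈ {2·√(338 - 119·√(2))}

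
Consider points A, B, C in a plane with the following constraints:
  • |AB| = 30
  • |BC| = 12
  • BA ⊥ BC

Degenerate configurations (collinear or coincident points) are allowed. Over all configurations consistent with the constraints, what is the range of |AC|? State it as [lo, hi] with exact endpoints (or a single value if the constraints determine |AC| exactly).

|AB| ∈ {30}
|BC| ∈ {12}
|AC| ∈ {6·√(29)}

|AC| = 6·√(29)  (≈ 32.3110)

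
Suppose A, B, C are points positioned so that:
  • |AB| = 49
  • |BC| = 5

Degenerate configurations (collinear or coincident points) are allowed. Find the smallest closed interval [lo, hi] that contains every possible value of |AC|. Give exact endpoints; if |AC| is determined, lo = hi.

|AC| ∈ [44, 54]  (≈ [44.0000, 54.0000])

|AB| ∈ {49}
|BC| ∈ {5}
|AC| ∈ [44, 54]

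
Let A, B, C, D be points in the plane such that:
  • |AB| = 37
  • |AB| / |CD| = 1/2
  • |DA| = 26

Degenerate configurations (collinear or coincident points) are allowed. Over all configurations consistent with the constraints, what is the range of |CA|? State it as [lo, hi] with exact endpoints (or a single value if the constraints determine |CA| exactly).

|AB| ∈ {37}
|AD| ∈ {26}
|CD| ∈ {74}
|BD| ∈ [11, 63]
|AC| ∈ [48, 100]
|BC| ∈ [11, 137]

|CA| ∈ [48, 100]  (≈ [48.0000, 100.0000])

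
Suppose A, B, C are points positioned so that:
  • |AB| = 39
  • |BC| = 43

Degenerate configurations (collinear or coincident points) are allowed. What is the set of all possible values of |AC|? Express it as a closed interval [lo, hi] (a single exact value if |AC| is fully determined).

|AC| ∈ [4, 82]  (≈ [4.0000, 82.0000])

|AB| ∈ {39}
|BC| ∈ {43}
|AC| ∈ [4, 82]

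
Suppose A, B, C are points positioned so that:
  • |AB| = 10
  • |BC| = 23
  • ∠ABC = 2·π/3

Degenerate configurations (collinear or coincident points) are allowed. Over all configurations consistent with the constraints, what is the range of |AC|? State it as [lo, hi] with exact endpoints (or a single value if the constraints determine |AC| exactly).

|AC| = √(859)  (≈ 29.3087)

|AB| ∈ {10}
|BC| ∈ {23}
|AC| ∈ {√(859)}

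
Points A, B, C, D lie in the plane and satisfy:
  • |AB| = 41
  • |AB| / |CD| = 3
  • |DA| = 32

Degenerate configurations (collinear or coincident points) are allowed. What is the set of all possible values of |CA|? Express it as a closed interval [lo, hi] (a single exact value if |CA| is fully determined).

|CA| ∈ [55/3, 137/3]  (≈ [18.3333, 45.6667])

|AB| ∈ {41}
|AD| ∈ {32}
|CD| ∈ {41/3}
|BD| ∈ [9, 73]
|AC| ∈ [55/3, 137/3]
|BC| ∈ [0, 260/3]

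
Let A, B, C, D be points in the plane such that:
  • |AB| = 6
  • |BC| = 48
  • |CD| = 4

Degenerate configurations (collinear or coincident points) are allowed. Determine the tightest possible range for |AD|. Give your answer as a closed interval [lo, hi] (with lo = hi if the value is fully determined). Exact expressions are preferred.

|AD| ∈ [38, 58]  (≈ [38.0000, 58.0000])

|AB| ∈ {6}
|BC| ∈ {48}
|CD| ∈ {4}
|AC| ∈ [42, 54]
|BD| ∈ [44, 52]
|AD| ∈ [38, 58]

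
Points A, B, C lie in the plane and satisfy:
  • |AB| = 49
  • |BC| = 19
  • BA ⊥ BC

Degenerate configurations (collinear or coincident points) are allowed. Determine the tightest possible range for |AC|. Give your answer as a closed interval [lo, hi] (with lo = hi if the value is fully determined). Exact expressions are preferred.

|AC| = √(2762)  (≈ 52.5547)

|AB| ∈ {49}
|BC| ∈ {19}
|AC| ∈ {√(2762)}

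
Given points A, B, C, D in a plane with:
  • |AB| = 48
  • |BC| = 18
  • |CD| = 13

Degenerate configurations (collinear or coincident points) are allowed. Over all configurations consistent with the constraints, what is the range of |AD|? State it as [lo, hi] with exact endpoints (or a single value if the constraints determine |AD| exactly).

|AD| ∈ [17, 79]  (≈ [17.0000, 79.0000])

|AB| ∈ {48}
|BC| ∈ {18}
|CD| ∈ {13}
|AC| ∈ [30, 66]
|BD| ∈ [5, 31]
|AD| ∈ [17, 79]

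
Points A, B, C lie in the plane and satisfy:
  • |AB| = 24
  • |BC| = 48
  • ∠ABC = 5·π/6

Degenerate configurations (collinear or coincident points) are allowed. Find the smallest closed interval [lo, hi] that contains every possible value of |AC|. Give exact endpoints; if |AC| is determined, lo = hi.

|AC| = 24·√(2·√(3) + 5)  (≈ 69.8235)

|AB| ∈ {24}
|BC| ∈ {48}
|AC| ∈ {24·√(2·√(3) + 5)}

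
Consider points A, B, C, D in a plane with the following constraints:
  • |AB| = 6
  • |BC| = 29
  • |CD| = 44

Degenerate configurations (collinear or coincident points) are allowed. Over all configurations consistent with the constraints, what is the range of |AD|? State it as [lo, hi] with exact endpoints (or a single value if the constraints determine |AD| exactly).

|AB| ∈ {6}
|BC| ∈ {29}
|CD| ∈ {44}
|AC| ∈ [23, 35]
|BD| ∈ [15, 73]
|AD| ∈ [9, 79]

|AD| ∈ [9, 79]  (≈ [9.0000, 79.0000])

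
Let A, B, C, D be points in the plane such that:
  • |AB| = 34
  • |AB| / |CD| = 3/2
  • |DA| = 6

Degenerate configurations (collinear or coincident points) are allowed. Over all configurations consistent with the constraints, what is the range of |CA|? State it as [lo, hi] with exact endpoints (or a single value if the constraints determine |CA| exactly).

|AB| ∈ {34}
|AD| ∈ {6}
|CD| ∈ {68/3}
|BD| ∈ [28, 40]
|AC| ∈ [50/3, 86/3]
|BC| ∈ [16/3, 188/3]

|CA| ∈ [50/3, 86/3]  (≈ [16.6667, 28.6667])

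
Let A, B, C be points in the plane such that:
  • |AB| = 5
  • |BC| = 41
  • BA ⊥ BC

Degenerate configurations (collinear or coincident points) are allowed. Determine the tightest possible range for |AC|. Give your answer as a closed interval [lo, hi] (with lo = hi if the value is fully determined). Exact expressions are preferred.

|AC| = √(1706)  (≈ 41.3038)

|AB| ∈ {5}
|BC| ∈ {41}
|AC| ∈ {√(1706)}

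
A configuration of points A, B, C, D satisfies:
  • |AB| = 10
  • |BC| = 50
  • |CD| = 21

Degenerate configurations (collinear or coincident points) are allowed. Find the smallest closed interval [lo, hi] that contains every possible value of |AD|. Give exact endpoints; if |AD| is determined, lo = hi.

|AB| ∈ {10}
|BC| ∈ {50}
|CD| ∈ {21}
|AC| ∈ [40, 60]
|BD| ∈ [29, 71]
|AD| ∈ [19, 81]

|AD| ∈ [19, 81]  (≈ [19.0000, 81.0000])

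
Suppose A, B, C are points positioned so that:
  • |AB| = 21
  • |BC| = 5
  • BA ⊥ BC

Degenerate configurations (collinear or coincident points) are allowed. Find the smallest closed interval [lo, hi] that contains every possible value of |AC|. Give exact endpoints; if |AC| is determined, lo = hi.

|AB| ∈ {21}
|BC| ∈ {5}
|AC| ∈ {√(466)}

|AC| = √(466)  (≈ 21.5870)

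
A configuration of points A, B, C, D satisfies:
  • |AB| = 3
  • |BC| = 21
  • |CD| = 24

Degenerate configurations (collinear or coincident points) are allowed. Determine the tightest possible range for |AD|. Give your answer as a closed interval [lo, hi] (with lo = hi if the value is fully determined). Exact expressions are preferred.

|AB| ∈ {3}
|BC| ∈ {21}
|CD| ∈ {24}
|AC| ∈ [18, 24]
|BD| ∈ [3, 45]
|AD| ∈ [0, 48]

|AD| ∈ [0, 48]  (≈ [0.0000, 48.0000])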